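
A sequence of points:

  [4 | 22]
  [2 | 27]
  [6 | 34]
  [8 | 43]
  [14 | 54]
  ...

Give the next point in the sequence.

First entry: each term is the sum of the two before it, so 4, 2, 6, 8, 14 → 22.
Second entry — differences are 5, 7, 9, … (increasing by 2 each time): 22, 27, 34, 43, 54 → 67.
Combining the parts gives [22 | 67].

[22 | 67]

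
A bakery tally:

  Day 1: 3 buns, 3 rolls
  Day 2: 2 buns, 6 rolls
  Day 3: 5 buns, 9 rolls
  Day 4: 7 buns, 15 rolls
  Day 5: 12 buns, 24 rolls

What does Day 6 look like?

Buns goes 3, 2, 5, 7, 12 → 19 (each term is the sum of the two before it).
Rolls goes 3, 6, 9, 15, 24 → 39 (each term is the sum of the two before it).
So the next row is 19 buns, 39 rolls.

19 buns, 39 rolls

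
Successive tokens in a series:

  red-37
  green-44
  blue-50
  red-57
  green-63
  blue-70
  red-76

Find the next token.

green-83

For the colour, repeats red → green → blue: red, green, blue, red, green, blue, red → green.
Second component: alternating steps +7, +6, +7, +6, …; 37, 44, 50, 57, 63, 70, 76 → 83.
Putting it together: green-83.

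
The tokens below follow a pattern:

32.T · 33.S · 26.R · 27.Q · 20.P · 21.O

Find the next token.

14.N

First component — alternating steps +1, −7, +1, −7, …: 32, 33, 26, 27, 20, 21 → 14.
Letter: letters move back 1 place in the alphabet, so T, S, R, Q, P, O → N.
Combining the parts gives 14.N.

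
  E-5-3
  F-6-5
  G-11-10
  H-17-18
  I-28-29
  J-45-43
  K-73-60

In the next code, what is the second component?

Letter — letters move forward 1 place in the alphabet: E, F, G, H, I, J, K → L.
Second component — each term is the sum of the two before it: 5, 6, 11, 17, 28, 45, 73 → 118.
Third component: differences are 2, 5, 8, … (increasing by 3 each time), so 3, 5, 10, 18, 29, 43, 60 → 80.

118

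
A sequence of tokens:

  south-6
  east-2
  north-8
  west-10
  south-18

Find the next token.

Direction: repeats south → east → north → west; south, east, north, west, south → east.
Second component — each term is the sum of the two before it: 6, 2, 8, 10, 18 → 28.
So the next token is east-28.

east-28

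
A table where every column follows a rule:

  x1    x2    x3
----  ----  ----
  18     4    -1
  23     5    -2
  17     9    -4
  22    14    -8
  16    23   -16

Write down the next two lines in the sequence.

21  37  -32; 15  60  -64

Column x1 goes 18, 23, 17, 22, 16 → 21 → 15 (alternating steps +5, −6, +5, −6, …).
Column x2 — each term is the sum of the two before it: 4, 5, 9, 14, 23 → 37 → 60.
Column x3 — ×2 each step: -1, -2, -4, -8, -16 → -32 → -64.
So the next two lines are 21  37  -32 and 15  60  -64.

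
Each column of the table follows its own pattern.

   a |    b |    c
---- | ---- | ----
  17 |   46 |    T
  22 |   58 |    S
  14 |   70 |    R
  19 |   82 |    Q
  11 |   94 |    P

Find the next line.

16  106  O

Column a — alternating steps +5, −8, +5, −8, …: 17, 22, 14, 19, 11 → 16.
Column b: 46, 58, 70, 82, 94 → 106 (+12 each step).
Column c goes T, S, R, Q, P → O (letters move back 1 place in the alphabet).
So the next line is 16  106  O.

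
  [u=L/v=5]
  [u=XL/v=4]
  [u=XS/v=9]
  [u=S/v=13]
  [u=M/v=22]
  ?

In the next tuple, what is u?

L

U — runs through clothing sizes XS→XL: L, XL, XS, S, M → L.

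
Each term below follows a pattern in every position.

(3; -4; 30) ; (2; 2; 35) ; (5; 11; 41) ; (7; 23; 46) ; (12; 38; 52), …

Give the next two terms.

(19; 56; 57), (31; 77; 63)

First part — each term is the sum of the two before it: 3, 2, 5, 7, 12 → 19 → 31.
Second part: differences are 6, 9, 12, … (increasing by 3 each time), so -4, 2, 11, 23, 38 → 56 → 77.
Third part goes 30, 35, 41, 46, 52 → 57 → 63 (alternating steps +5, +6, +5, +6, …).
So the next two terms are (19; 56; 57) and (31; 77; 63).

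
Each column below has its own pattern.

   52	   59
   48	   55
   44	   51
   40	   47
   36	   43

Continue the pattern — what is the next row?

First component goes 52, 48, 44, 40, 36 → 32 (−4 each step).
Second component: always 7 more than the first component, so 59, 55, 51, 47, 43 → 39.
Combining the parts gives 32  39.

32  39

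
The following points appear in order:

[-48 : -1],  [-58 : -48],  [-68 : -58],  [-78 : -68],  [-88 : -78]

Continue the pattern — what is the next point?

For the first coordinate, −10 each step: -48, -58, -68, -78, -88 → -98.
Second coordinate goes -1, -48, -58, -68, -78 → -88 (always the previous value of the first coordinate).
So the next point is [-98 : -88].

[-98 : -88]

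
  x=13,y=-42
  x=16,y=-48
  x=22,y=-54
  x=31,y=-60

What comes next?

X — differences are 3, 6, 9, … (increasing by 3 each time): 13, 16, 22, 31 → 43.
Y goes -42, -48, -54, -60 → -66 (−6 each step).
So the next point is x=43,y=-66.

x=43,y=-66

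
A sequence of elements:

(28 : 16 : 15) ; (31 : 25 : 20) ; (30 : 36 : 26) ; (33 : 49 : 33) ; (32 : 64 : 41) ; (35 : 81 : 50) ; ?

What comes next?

(34 : 100 : 60)

For the first coordinate, alternating steps +3, −1, +3, −1, …: 28, 31, 30, 33, 32, 35 → 34.
For the second coordinate, perfect squares: 4², 5², 6², …: 16, 25, 36, 49, 64, 81 → 100.
Third coordinate goes 15, 20, 26, 33, 41, 50 → 60 (differences are 5, 6, 7, … (increasing by 1 each time)).
So the next element is (34 : 100 : 60).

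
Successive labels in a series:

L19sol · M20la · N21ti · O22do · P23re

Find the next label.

Q24mi

For the letter, letters move forward 1 place in the alphabet: L, M, N, O, P → Q.
Second component goes 19, 20, 21, 22, 23 → 24 (+1 each step).
Note: sol, la, ti, do, re → mi (runs through the solfège scale do→ti).
Putting it together: Q24mi.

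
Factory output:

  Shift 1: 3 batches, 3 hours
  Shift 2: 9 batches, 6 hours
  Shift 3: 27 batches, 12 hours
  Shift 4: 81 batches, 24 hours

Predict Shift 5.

Batches: ×3 each step, so 3, 9, 27, 81 → 243.
Hours — ×2 each step: 3, 6, 12, 24 → 48.
Combining the parts gives 243 batches, 48 hours.

243 batches, 48 hours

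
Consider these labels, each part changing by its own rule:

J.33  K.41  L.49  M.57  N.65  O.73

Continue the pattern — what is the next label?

For the letter, letters move forward 1 place in the alphabet: J, K, L, M, N, O → P.
Second component: +8 each step; 33, 41, 49, 57, 65, 73 → 81.
Putting it together: P.81.

P.81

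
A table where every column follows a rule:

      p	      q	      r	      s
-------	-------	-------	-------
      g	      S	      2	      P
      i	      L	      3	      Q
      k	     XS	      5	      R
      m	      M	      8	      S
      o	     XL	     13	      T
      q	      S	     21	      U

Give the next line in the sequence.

s  L  34  V

For the column p, letters move forward 2 places in the alphabet: g, i, k, m, o, q → s.
Column q: repeats S → L → XS → M → XL, so S, L, XS, M, XL, S → L.
For the column r, each term is the sum of the two before it: 2, 3, 5, 8, 13, 21 → 34.
Column s — letters move forward 1 place in the alphabet: P, Q, R, S, T, U → V.
So the next line is s  L  34  V.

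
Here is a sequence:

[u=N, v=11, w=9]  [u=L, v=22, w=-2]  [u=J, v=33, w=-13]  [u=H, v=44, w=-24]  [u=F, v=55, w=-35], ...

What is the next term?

U: N, L, J, H, F → D (letters move back 2 places in the alphabet).
For the v, +11 each step: 11, 22, 33, 44, 55 → 66.
For the w, together with the v always sums to 20: 9, -2, -13, -24, -35 → -46.
Combining the parts gives [u=D, v=66, w=-46].

[u=D, v=66, w=-46]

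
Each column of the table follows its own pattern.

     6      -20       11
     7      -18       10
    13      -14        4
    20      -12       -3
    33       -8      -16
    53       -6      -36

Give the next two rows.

86  -2  -69; 139  0  -122

First component: 6, 7, 13, 20, 33, 53 → 86 → 139 (each term is the sum of the two before it).
For the second component, alternating steps +2, +4, +2, +4, …: -20, -18, -14, -12, -8, -6 → -2 → 0.
Third component — together with the first component always sums to 17: 11, 10, 4, -3, -16, -36 → -69 → -122.
Putting the parts together: 86  -2  -69 and then 139  0  -122.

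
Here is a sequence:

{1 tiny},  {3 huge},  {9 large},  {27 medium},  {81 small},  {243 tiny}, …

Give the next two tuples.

First part: 1, 3, 9, 27, 81, 243 → 729 → 2187 (×3 each step).
Size: repeats tiny → huge → large → medium → small, so tiny, huge, large, medium, small, tiny → huge → large.
Putting the parts together: {729 huge} and then {2187 large}.

{729 huge}, {2187 large}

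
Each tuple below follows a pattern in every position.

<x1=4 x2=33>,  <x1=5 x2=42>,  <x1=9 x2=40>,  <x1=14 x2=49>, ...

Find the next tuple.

<x1=23 x2=47>

X1: each term is the sum of the two before it, so 4, 5, 9, 14 → 23.
X2: 33, 42, 40, 49 → 47 (alternating steps +9, −2, +9, −2, …).
Putting it together: <x1=23 x2=47>.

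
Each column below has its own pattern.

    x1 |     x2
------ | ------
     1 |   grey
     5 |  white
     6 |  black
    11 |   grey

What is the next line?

17  white

For the column x1, each term is the sum of the two before it: 1, 5, 6, 11 → 17.
Column x2 goes grey, white, black, grey → white (repeats grey → white → black).
So the next line is 17  white.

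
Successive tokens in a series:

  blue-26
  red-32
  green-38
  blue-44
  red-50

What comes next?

green-56

Colour goes blue, red, green, blue, red → green (repeats blue → red → green).
Second component — +6 each step: 26, 32, 38, 44, 50 → 56.
Combining the parts gives green-56.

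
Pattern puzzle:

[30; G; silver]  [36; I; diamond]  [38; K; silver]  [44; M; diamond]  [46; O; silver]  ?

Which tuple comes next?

[52; Q; diamond]

First entry: 30, 36, 38, 44, 46 → 52 (alternating steps +6, +2, +6, +2, …).
Letter: letters move forward 2 places in the alphabet; G, I, K, M, O → Q.
Rank goes silver, diamond, silver, diamond, silver → diamond (alternates silver ↔ diamond).
Combining the parts gives [52; Q; diamond].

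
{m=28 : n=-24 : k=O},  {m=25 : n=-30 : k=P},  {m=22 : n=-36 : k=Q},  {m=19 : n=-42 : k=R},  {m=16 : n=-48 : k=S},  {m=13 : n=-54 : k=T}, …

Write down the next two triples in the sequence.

M — −3 each step: 28, 25, 22, 19, 16, 13 → 10 → 7.
N: −6 each step, so -24, -30, -36, -42, -48, -54 → -60 → -66.
K: O, P, Q, R, S, T → U → V (letters move forward 1 place in the alphabet).
So the next two triples are {m=10 : n=-60 : k=U} and {m=7 : n=-66 : k=V}.

{m=10 : n=-60 : k=U}, {m=7 : n=-66 : k=V}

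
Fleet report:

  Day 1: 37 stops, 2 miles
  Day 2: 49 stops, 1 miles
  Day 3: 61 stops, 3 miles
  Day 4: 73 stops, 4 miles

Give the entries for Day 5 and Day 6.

85 stops, 7 miles; 97 stops, 11 miles

Stops goes 37, 49, 61, 73 → 85 → 97 (+12 each step).
Miles: each term is the sum of the two before it; 2, 1, 3, 4 → 7 → 11.
Putting the parts together: 85 stops, 7 miles and then 97 stops, 11 miles.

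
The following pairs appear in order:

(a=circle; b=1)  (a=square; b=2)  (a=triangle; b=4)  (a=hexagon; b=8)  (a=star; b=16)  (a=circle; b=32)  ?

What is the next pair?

(a=square; b=64)

A — repeats circle → square → triangle → hexagon → star: circle, square, triangle, hexagon, star, circle → square.
B: ×2 each step; 1, 2, 4, 8, 16, 32 → 64.
So the next pair is (a=square; b=64).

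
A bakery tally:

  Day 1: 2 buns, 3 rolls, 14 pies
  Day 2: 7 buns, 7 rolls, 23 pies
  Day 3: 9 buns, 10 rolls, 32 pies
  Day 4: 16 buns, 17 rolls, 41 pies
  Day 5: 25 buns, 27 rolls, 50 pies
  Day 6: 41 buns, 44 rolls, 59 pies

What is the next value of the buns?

66

Buns: each term is the sum of the two before it; 2, 7, 9, 16, 25, 41 → 66.
For the rolls, each term is the sum of the two before it: 3, 7, 10, 17, 27, 44 → 71.
Pies: +9 each step; 14, 23, 32, 41, 50, 59 → 68.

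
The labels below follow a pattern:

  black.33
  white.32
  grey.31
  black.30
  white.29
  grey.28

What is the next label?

black.27

Shade — repeats black → white → grey: black, white, grey, black, white, grey → black.
Second component: −1 each step, so 33, 32, 31, 30, 29, 28 → 27.
Putting it together: black.27.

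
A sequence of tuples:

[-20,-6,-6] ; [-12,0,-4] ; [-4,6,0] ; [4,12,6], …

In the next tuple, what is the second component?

First component — +8 each step: -20, -12, -4, 4 → 12.
Second component goes -6, 0, 6, 12 → 18 (+6 each step).
Third component: differences are 2, 4, 6, … (increasing by 2 each time); -6, -4, 0, 6 → 14.

18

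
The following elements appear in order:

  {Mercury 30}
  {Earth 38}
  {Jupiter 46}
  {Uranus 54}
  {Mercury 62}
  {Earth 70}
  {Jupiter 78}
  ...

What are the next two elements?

Planet: repeats Mercury → Earth → Jupiter → Uranus; Mercury, Earth, Jupiter, Uranus, Mercury, Earth, Jupiter → Uranus → Mercury.
Second slot — +8 each step: 30, 38, 46, 54, 62, 70, 78 → 86 → 94.
So the next two elements are {Uranus 86} and {Mercury 94}.

{Uranus 86}, {Mercury 94}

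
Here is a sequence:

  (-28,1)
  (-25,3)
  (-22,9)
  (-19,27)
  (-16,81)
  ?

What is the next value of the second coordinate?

First coordinate: +3 each step; -28, -25, -22, -19, -16 → -13.
Second coordinate: 1, 3, 9, 27, 81 → 243 (×3 each step).

243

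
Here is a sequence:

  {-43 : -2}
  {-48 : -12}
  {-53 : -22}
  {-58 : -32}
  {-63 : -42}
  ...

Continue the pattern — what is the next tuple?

{-68 : -52}

For the first slot, −5 each step: -43, -48, -53, -58, -63 → -68.
Second slot — −10 each step: -2, -12, -22, -32, -42 → -52.
Combining the parts gives {-68 : -52}.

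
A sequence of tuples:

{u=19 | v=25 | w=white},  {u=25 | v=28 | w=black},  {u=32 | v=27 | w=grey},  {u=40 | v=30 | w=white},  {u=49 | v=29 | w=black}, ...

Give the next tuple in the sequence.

U — differences are 6, 7, 8, … (increasing by 1 each time): 19, 25, 32, 40, 49 → 59.
V: alternating steps +3, −1, +3, −1, …; 25, 28, 27, 30, 29 → 32.
For the w, repeats white → black → grey: white, black, grey, white, black → grey.
So the next tuple is {u=59 | v=32 | w=grey}.

{u=59 | v=32 | w=grey}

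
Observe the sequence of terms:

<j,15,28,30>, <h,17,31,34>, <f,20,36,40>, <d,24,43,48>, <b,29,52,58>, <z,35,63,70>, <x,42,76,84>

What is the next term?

<v,50,91,100>

Letter — letters move back 2 places in the alphabet, wrapping A→Z: j, h, f, d, b, z, x → v.
Second value goes 15, 17, 20, 24, 29, 35, 42 → 50 (differences are 2, 3, 4, … (increasing by 1 each time)).
Third value: differences are 3, 5, 7, … (increasing by 2 each time), so 28, 31, 36, 43, 52, 63, 76 → 91.
Fourth value: always 2 × the second value; 30, 34, 40, 48, 58, 70, 84 → 100.
Combining the parts gives <v,50,91,100>.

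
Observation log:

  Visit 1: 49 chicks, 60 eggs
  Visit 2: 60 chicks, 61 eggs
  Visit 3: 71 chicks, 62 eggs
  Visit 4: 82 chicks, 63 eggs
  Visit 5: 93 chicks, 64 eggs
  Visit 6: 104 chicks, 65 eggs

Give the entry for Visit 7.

Chicks: +11 each step, so 49, 60, 71, 82, 93, 104 → 115.
Eggs — +1 each step: 60, 61, 62, 63, 64, 65 → 66.
Putting it together: 115 chicks, 66 eggs.

115 chicks, 66 eggs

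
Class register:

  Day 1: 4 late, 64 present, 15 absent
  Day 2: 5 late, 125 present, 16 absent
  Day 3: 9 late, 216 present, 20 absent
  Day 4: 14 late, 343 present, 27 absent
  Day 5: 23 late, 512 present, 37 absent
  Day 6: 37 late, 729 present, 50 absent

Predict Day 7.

60 late, 1000 present, 66 absent

Late: 4, 5, 9, 14, 23, 37 → 60 (each term is the sum of the two before it).
Present: 64, 125, 216, 343, 512, 729 → 1000 (perfect cubes: 4³, 5³, 6³, …).
Absent: differences are 1, 4, 7, … (increasing by 3 each time), so 15, 16, 20, 27, 37, 50 → 66.
Putting it together: 60 late, 1000 present, 66 absent.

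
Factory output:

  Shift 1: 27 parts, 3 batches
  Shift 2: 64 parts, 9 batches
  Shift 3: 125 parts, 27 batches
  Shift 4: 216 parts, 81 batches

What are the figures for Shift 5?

Parts — perfect cubes: 3³, 4³, 5³, …: 27, 64, 125, 216 → 343.
Batches: ×3 each step; 3, 9, 27, 81 → 243.
Combining the parts gives 343 parts, 243 batches.

343 parts, 243 batches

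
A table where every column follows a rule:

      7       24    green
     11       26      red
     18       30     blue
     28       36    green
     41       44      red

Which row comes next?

For the first component, differences are 4, 7, 10, … (increasing by 3 each time): 7, 11, 18, 28, 41 → 57.
Second component: differences are 2, 4, 6, … (increasing by 2 each time); 24, 26, 30, 36, 44 → 54.
Colour — repeats green → red → blue: green, red, blue, green, red → blue.
Combining the parts gives 57  54  blue.

57  54  blue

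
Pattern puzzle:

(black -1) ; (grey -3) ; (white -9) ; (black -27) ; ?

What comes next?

(grey -81)

Shade — repeats black → grey → white: black, grey, white, black → grey.
Second component: ×3 each step; -1, -3, -9, -27 → -81.
So the next point is (grey -81).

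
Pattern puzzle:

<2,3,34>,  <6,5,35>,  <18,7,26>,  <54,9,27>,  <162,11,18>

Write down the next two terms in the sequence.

First value — ×3 each step: 2, 6, 18, 54, 162 → 486 → 1458.
Second value goes 3, 5, 7, 9, 11 → 13 → 15 (+2 each step).
Third value: alternating steps +1, −9, +1, −9, …, so 34, 35, 26, 27, 18 → 19 → 10.
Putting the parts together: <486,13,19> and then <1458,15,10>.

<486,13,19>, <1458,15,10>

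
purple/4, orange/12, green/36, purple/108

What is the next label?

Colour: repeats purple → orange → green; purple, orange, green, purple → orange.
Second component — ×3 each step: 4, 12, 36, 108 → 324.
Putting it together: orange/324.

orange/324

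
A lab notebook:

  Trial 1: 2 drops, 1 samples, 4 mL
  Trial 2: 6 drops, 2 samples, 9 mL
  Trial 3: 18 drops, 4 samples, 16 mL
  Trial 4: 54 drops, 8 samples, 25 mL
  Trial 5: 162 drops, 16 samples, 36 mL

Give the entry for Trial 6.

486 drops, 32 samples, 49 mL

For the drops, ×3 each step: 2, 6, 18, 54, 162 → 486.
Samples: ×2 each step; 1, 2, 4, 8, 16 → 32.
ML: perfect squares: 2², 3², 4², …, so 4, 9, 16, 25, 36 → 49.
Combining the parts gives 486 drops, 32 samples, 49 mL.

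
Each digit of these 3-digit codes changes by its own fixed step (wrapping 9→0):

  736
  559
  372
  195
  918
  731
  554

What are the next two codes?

First digit: 7, 5, 3, 1, 9, 7, 5 → 3 → 1 (−2 each step, mod 10).
For the second digit, +2 each step, mod 10: 3, 5, 7, 9, 1, 3, 5 → 7 → 9.
Third digit — +3 each step, mod 10: 6, 9, 2, 5, 8, 1, 4 → 7 → 0.
So the next two codes are 377 and 190.

377, 190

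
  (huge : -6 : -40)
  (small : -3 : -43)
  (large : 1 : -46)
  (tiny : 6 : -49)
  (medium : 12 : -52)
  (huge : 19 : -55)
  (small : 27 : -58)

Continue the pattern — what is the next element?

(large : 36 : -61)

Size — repeats huge → small → large → tiny → medium: huge, small, large, tiny, medium, huge, small → large.
For the second slot, differences are 3, 4, 5, … (increasing by 1 each time): -6, -3, 1, 6, 12, 19, 27 → 36.
For the third slot, −3 each step: -40, -43, -46, -49, -52, -55, -58 → -61.
Combining the parts gives (large : 36 : -61).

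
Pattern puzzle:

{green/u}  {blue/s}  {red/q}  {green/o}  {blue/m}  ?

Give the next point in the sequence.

{red/k}

Colour goes green, blue, red, green, blue → red (repeats green → blue → red).
Letter: letters move back 2 places in the alphabet; u, s, q, o, m → k.
Putting it together: {red/k}.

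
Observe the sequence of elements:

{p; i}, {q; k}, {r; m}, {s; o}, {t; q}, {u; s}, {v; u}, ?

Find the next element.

{w; w}

First letter: letters move forward 1 place in the alphabet, so p, q, r, s, t, u, v → w.
Second letter: letters move forward 2 places in the alphabet; i, k, m, o, q, s, u → w.
Putting it together: {w; w}.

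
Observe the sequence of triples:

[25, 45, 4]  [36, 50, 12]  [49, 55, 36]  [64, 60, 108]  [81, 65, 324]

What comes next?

First coordinate: perfect squares: 5², 6², 7², …; 25, 36, 49, 64, 81 → 100.
For the second coordinate, +5 each step: 45, 50, 55, 60, 65 → 70.
For the third coordinate, ×3 each step: 4, 12, 36, 108, 324 → 972.
So the next triple is [100, 70, 972].

[100, 70, 972]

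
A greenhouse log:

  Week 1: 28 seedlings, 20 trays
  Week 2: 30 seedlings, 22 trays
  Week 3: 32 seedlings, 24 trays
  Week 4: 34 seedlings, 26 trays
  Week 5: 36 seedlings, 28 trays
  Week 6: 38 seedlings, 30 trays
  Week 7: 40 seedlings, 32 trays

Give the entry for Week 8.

42 seedlings, 34 trays

Seedlings: +2 each step, so 28, 30, 32, 34, 36, 38, 40 → 42.
Trays: always 8 less than the seedlings, so 20, 22, 24, 26, 28, 30, 32 → 34.
Putting it together: 42 seedlings, 34 trays.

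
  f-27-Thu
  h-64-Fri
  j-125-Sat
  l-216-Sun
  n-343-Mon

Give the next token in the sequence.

p-512-Tue

Letter: letters move forward 2 places in the alphabet; f, h, j, l, n → p.
Second component — perfect cubes: 3³, 4³, 5³, …: 27, 64, 125, 216, 343 → 512.
Day goes Thu, Fri, Sat, Sun, Mon → Tue (runs through the weekdays Mon→Sun).
Combining the parts gives p-512-Tue.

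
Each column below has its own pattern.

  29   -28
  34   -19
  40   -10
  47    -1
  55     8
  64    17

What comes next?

74  26

First component goes 29, 34, 40, 47, 55, 64 → 74 (differences are 5, 6, 7, … (increasing by 1 each time)).
Second component — +9 each step: -28, -19, -10, -1, 8, 17 → 26.
Combining the parts gives 74  26.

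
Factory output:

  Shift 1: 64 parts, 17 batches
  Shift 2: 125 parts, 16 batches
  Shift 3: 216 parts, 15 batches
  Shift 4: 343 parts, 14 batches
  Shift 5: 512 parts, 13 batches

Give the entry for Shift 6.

Parts: perfect cubes: 4³, 5³, 6³, …, so 64, 125, 216, 343, 512 → 729.
Batches goes 17, 16, 15, 14, 13 → 12 (−1 each step).
Combining the parts gives 729 parts, 12 batches.

729 parts, 12 batches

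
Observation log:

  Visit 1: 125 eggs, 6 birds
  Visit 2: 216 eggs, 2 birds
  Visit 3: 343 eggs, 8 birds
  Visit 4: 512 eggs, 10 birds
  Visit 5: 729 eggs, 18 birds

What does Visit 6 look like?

Eggs — perfect cubes: 5³, 6³, 7³, …: 125, 216, 343, 512, 729 → 1000.
For the birds, each term is the sum of the two before it: 6, 2, 8, 10, 18 → 28.
Combining the parts gives 1000 eggs, 28 birds.

1000 eggs, 28 birds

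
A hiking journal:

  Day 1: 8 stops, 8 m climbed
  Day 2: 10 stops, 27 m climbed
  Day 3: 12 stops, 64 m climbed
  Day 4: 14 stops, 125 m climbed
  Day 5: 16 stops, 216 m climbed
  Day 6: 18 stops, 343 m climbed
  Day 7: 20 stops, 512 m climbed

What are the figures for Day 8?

22 stops, 729 m climbed

For the stops, +2 each step: 8, 10, 12, 14, 16, 18, 20 → 22.
M climbed: perfect cubes: 2³, 3³, 4³, …, so 8, 27, 64, 125, 216, 343, 512 → 729.
Putting it together: 22 stops, 729 m climbed.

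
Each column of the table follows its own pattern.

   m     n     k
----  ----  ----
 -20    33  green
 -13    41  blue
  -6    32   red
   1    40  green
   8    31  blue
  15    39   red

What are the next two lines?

22  30  green; 29  38  blue

Column m — +7 each step: -20, -13, -6, 1, 8, 15 → 22 → 29.
Column n goes 33, 41, 32, 40, 31, 39 → 30 → 38 (alternating steps +8, −9, +8, −9, …).
Column k: green, blue, red, green, blue, red → green → blue (repeats green → blue → red).
Putting the parts together: 22  30  green and then 29  38  blue.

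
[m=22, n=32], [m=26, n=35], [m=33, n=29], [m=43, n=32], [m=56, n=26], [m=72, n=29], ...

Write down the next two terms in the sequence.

For the m, differences are 4, 7, 10, … (increasing by 3 each time): 22, 26, 33, 43, 56, 72 → 91 → 113.
For the n, alternating steps +3, −6, +3, −6, …: 32, 35, 29, 32, 26, 29 → 23 → 26.
Putting the parts together: [m=91, n=23] and then [m=113, n=26].

[m=91, n=23], [m=113, n=26]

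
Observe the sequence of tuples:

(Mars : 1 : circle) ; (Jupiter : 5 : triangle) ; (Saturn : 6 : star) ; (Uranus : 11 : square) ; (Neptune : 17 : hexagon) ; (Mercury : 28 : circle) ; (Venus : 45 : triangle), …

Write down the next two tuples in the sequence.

(Earth : 73 : star), (Mars : 118 : square)

For the planet, runs through the planets Mercury→Neptune: Mars, Jupiter, Saturn, Uranus, Neptune, Mercury, Venus → Earth → Mars.
Second slot — each term is the sum of the two before it: 1, 5, 6, 11, 17, 28, 45 → 73 → 118.
Shape — repeats circle → triangle → star → square → hexagon: circle, triangle, star, square, hexagon, circle, triangle → star → square.
So the next two tuples are (Earth : 73 : star) and (Mars : 118 : square).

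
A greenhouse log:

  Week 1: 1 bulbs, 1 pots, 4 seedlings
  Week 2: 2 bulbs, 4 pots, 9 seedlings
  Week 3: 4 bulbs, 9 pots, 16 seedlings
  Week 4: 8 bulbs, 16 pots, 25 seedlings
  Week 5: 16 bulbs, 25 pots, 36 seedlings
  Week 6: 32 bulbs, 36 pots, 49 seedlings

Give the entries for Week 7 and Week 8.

64 bulbs, 49 pots, 64 seedlings; 128 bulbs, 64 pots, 81 seedlings

Bulbs: ×2 each step; 1, 2, 4, 8, 16, 32 → 64 → 128.
Pots goes 1, 4, 9, 16, 25, 36 → 49 → 64 (perfect squares: 1², 2², 3², …).
Seedlings goes 4, 9, 16, 25, 36, 49 → 64 → 81 (perfect squares: 2², 3², 4², …).
Putting the parts together: 64 bulbs, 49 pots, 64 seedlings and then 128 bulbs, 64 pots, 81 seedlings.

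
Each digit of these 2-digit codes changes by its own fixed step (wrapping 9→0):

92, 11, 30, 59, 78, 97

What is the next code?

First digit: 9, 1, 3, 5, 7, 9 → 1 (+2 each step, mod 10).
Second digit: −1 each step, mod 10, so 2, 1, 0, 9, 8, 7 → 6.
So the next code is 16.

16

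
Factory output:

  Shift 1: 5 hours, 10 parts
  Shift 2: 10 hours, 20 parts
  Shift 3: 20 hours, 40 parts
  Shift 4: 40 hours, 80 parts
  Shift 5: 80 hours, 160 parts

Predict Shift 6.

160 hours, 320 parts

Hours goes 5, 10, 20, 40, 80 → 160 (×2 each step).
Parts: 10, 20, 40, 80, 160 → 320 (always 2 × the hours).
Combining the parts gives 160 hours, 320 parts.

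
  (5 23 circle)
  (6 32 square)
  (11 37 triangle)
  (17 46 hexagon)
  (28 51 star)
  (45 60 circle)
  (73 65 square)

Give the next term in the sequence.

First coordinate: each term is the sum of the two before it, so 5, 6, 11, 17, 28, 45, 73 → 118.
Second coordinate: 23, 32, 37, 46, 51, 60, 65 → 74 (alternating steps +9, +5, +9, +5, …).
Shape: repeats circle → square → triangle → hexagon → star, so circle, square, triangle, hexagon, star, circle, square → triangle.
Combining the parts gives (118 74 triangle).

(118 74 triangle)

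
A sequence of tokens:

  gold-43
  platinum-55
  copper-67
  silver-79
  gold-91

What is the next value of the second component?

Second component: +12 each step; 43, 55, 67, 79, 91 → 103.

103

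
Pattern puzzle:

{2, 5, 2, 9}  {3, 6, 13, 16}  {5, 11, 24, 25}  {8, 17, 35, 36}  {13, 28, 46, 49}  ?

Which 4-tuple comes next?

First component: each term is the sum of the two before it; 2, 3, 5, 8, 13 → 21.
Second component: each term is the sum of the two before it; 5, 6, 11, 17, 28 → 45.
Third component goes 2, 13, 24, 35, 46 → 57 (+11 each step).
Fourth component: 9, 16, 25, 36, 49 → 64 (perfect squares: 3², 4², 5², …).
Combining the parts gives {21, 45, 57, 64}.

{21, 45, 57, 64}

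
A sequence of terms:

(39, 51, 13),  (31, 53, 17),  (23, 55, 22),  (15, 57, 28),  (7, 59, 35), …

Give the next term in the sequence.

(-1, 61, 43)

First part: −8 each step, so 39, 31, 23, 15, 7 → -1.
Second part: +2 each step, so 51, 53, 55, 57, 59 → 61.
Third part: 13, 17, 22, 28, 35 → 43 (differences are 4, 5, 6, … (increasing by 1 each time)).
Combining the parts gives (-1, 61, 43).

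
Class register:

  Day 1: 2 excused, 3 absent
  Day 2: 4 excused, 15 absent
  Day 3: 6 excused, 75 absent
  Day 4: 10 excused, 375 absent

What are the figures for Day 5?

For the excused, each term is the sum of the two before it: 2, 4, 6, 10 → 16.
Absent: ×5 each step, so 3, 15, 75, 375 → 1875.
Combining the parts gives 16 excused, 1875 absent.

16 excused, 1875 absent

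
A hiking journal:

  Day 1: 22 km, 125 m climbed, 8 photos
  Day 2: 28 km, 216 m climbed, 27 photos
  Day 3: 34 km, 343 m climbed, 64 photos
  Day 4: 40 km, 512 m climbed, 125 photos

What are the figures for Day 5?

46 km, 729 m climbed, 216 photos

Km: +6 each step; 22, 28, 34, 40 → 46.
M climbed: perfect cubes: 5³, 6³, 7³, …; 125, 216, 343, 512 → 729.
Photos: perfect cubes: 2³, 3³, 4³, …, so 8, 27, 64, 125 → 216.
So the next record is 46 km, 729 m climbed, 216 photos.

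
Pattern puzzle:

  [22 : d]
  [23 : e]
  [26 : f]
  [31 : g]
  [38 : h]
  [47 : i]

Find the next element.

First component: differences are 1, 3, 5, … (increasing by 2 each time), so 22, 23, 26, 31, 38, 47 → 58.
Letter: letters move forward 1 place in the alphabet; d, e, f, g, h, i → j.
So the next element is [58 : j].

[58 : j]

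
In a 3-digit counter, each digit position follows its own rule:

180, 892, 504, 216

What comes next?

928

First digit: −3 each step, mod 10; 1, 8, 5, 2 → 9.
Second digit — +1 each step, mod 10: 8, 9, 0, 1 → 2.
For the third digit, +2 each step, mod 10: 0, 2, 4, 6 → 8.
Putting it together: 928.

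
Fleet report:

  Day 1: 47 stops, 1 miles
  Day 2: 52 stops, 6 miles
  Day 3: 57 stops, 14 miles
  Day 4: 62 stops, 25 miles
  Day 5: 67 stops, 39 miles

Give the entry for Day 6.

Stops — +5 each step: 47, 52, 57, 62, 67 → 72.
Miles: differences are 5, 8, 11, … (increasing by 3 each time); 1, 6, 14, 25, 39 → 56.
Combining the parts gives 72 stops, 56 miles.

72 stops, 56 miles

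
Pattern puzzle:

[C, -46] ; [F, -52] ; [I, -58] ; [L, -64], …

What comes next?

[O, -70]

Letter: C, F, I, L → O (letters move forward 3 places in the alphabet).
Second component goes -46, -52, -58, -64 → -70 (−6 each step).
Putting it together: [O, -70].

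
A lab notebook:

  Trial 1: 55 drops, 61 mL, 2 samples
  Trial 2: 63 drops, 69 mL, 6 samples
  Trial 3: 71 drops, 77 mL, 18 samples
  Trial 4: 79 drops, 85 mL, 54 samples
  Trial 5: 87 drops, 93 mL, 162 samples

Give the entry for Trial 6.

Drops: 55, 63, 71, 79, 87 → 95 (+8 each step).
ML: +8 each step, so 61, 69, 77, 85, 93 → 101.
Samples — ×3 each step: 2, 6, 18, 54, 162 → 486.
Combining the parts gives 95 drops, 101 mL, 486 samples.

95 drops, 101 mL, 486 samples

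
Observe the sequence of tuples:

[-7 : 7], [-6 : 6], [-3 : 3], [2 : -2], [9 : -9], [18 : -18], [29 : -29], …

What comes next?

First value goes -7, -6, -3, 2, 9, 18, 29 → 42 (differences are 1, 3, 5, … (increasing by 2 each time)).
Second value: always the negative of the first value; 7, 6, 3, -2, -9, -18, -29 → -42.
So the next tuple is [42 : -42].

[42 : -42]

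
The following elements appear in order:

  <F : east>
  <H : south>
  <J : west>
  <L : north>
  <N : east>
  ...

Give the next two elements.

<P : south>, <R : west>

Letter — letters move forward 2 places in the alphabet: F, H, J, L, N → P → R.
Direction: repeats east → south → west → north; east, south, west, north, east → south → west.
So the next two elements are <P : south> and <R : west>.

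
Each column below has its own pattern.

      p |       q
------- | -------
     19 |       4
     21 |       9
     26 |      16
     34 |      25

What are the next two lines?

45  36; 59  49

For the column p, differences are 2, 5, 8, … (increasing by 3 each time): 19, 21, 26, 34 → 45 → 59.
Column q — perfect squares: 2², 3², 4², …: 4, 9, 16, 25 → 36 → 49.
So the next two lines are 45  36 and 59  49.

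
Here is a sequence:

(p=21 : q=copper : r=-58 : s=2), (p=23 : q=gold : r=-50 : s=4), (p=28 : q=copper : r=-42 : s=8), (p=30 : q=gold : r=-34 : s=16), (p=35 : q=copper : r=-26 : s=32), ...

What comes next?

(p=37 : q=gold : r=-18 : s=64)

P: alternating steps +2, +5, +2, +5, …, so 21, 23, 28, 30, 35 → 37.
Q goes copper, gold, copper, gold, copper → gold (alternates copper ↔ gold).
R — +8 each step: -58, -50, -42, -34, -26 → -18.
For the s, ×2 each step: 2, 4, 8, 16, 32 → 64.
Putting it together: (p=37 : q=gold : r=-18 : s=64).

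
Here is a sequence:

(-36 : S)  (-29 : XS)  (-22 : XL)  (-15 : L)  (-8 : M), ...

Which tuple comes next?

First coordinate: +7 each step; -36, -29, -22, -15, -8 → -1.
Size: runs backward through clothing sizes XS→XL, so S, XS, XL, L, M → S.
Putting it together: (-1 : S).

(-1 : S)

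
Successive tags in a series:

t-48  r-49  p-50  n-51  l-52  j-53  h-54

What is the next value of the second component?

55

Second component — +1 each step: 48, 49, 50, 51, 52, 53, 54 → 55.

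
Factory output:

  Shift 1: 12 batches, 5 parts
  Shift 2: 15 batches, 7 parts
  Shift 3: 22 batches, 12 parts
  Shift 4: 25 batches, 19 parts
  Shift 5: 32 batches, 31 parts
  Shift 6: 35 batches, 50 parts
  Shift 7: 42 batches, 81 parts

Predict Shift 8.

Batches: alternating steps +3, +7, +3, +7, …; 12, 15, 22, 25, 32, 35, 42 → 45.
Parts: each term is the sum of the two before it; 5, 7, 12, 19, 31, 50, 81 → 131.
Combining the parts gives 45 batches, 131 parts.

45 batches, 131 parts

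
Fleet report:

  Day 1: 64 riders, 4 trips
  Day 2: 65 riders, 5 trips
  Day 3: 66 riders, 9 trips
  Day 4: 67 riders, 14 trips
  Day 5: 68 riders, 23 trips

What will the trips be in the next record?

37

Trips: 4, 5, 9, 14, 23 → 37 (each term is the sum of the two before it).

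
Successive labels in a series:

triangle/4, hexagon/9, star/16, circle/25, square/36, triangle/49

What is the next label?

For the shape, repeats triangle → hexagon → star → circle → square: triangle, hexagon, star, circle, square, triangle → hexagon.
Second component: perfect squares: 2², 3², 4², …, so 4, 9, 16, 25, 36, 49 → 64.
Combining the parts gives hexagon/64.

hexagon/64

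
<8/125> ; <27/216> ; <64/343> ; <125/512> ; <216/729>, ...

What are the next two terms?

<343/1000>, <512/1331>

First component: perfect cubes: 2³, 3³, 4³, …, so 8, 27, 64, 125, 216 → 343 → 512.
Second component goes 125, 216, 343, 512, 729 → 1000 → 1331 (perfect cubes: 5³, 6³, 7³, …).
So the next two terms are <343/1000> and <512/1331>.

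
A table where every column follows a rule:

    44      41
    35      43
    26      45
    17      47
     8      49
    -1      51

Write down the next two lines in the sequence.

First component — −9 each step: 44, 35, 26, 17, 8, -1 → -10 → -19.
For the second component, +2 each step: 41, 43, 45, 47, 49, 51 → 53 → 55.
Putting the parts together: -10  53 and then -19  55.

-10  53; -19  55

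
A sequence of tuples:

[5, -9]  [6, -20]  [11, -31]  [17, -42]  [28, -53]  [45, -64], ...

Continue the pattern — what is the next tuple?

[73, -75]

First slot — each term is the sum of the two before it: 5, 6, 11, 17, 28, 45 → 73.
Second slot: −11 each step; -9, -20, -31, -42, -53, -64 → -75.
Putting it together: [73, -75].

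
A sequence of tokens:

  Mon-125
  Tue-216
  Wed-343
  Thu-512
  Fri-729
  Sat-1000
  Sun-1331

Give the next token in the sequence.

Mon-1728

Day goes Mon, Tue, Wed, Thu, Fri, Sat, Sun → Mon (runs through the weekdays Mon→Sun).
Second component: perfect cubes: 5³, 6³, 7³, …, so 125, 216, 343, 512, 729, 1000, 1331 → 1728.
So the next token is Mon-1728.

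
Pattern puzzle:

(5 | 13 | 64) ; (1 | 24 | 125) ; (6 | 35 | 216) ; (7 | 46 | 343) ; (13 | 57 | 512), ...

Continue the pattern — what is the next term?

For the first component, each term is the sum of the two before it: 5, 1, 6, 7, 13 → 20.
Second component goes 13, 24, 35, 46, 57 → 68 (+11 each step).
Third component: perfect cubes: 4³, 5³, 6³, …, so 64, 125, 216, 343, 512 → 729.
Putting it together: (20 | 68 | 729).

(20 | 68 | 729)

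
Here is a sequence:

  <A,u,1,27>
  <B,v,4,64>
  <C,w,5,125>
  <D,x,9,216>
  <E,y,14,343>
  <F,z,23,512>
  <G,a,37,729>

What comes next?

<H,b,60,1000>

First letter: letters move forward 1 place in the alphabet, so A, B, C, D, E, F, G → H.
Second letter: letters move forward 1 place in the alphabet, wrapping Z→A, so u, v, w, x, y, z, a → b.
For the third value, each term is the sum of the two before it: 1, 4, 5, 9, 14, 23, 37 → 60.
Fourth value goes 27, 64, 125, 216, 343, 512, 729 → 1000 (perfect cubes: 3³, 4³, 5³, …).
Combining the parts gives <H,b,60,1000>.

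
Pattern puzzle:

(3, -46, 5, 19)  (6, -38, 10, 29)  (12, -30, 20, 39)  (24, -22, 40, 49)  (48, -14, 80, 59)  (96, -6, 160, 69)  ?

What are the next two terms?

First entry goes 3, 6, 12, 24, 48, 96 → 192 → 384 (×2 each step).
Second entry: +8 each step; -46, -38, -30, -22, -14, -6 → 2 → 10.
Third entry: 5, 10, 20, 40, 80, 160 → 320 → 640 (×2 each step).
Fourth entry — +10 each step: 19, 29, 39, 49, 59, 69 → 79 → 89.
Putting the parts together: (192, 2, 320, 79) and then (384, 10, 640, 89).

(192, 2, 320, 79), (384, 10, 640, 89)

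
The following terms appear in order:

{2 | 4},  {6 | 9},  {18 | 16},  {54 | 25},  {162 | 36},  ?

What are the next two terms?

First entry: ×3 each step, so 2, 6, 18, 54, 162 → 486 → 1458.
For the second entry, perfect squares: 2², 3², 4², …: 4, 9, 16, 25, 36 → 49 → 64.
Putting the parts together: {486 | 49} and then {1458 | 64}.

{486 | 49}, {1458 | 64}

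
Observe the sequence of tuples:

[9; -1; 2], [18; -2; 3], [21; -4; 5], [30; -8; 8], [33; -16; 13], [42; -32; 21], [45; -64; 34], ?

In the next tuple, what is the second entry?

First entry: alternating steps +9, +3, +9, +3, …; 9, 18, 21, 30, 33, 42, 45 → 54.
Second entry — ×2 each step: -1, -2, -4, -8, -16, -32, -64 → -128.
For the third entry, each term is the sum of the two before it: 2, 3, 5, 8, 13, 21, 34 → 55.

-128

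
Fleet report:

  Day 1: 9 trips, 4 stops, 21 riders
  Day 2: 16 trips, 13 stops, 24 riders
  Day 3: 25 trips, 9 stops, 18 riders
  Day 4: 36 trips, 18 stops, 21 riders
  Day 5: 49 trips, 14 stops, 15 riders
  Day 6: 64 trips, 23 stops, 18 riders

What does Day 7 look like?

81 trips, 19 stops, 12 riders

Trips: perfect squares: 3², 4², 5², …, so 9, 16, 25, 36, 49, 64 → 81.
For the stops, alternating steps +9, −4, +9, −4, …: 4, 13, 9, 18, 14, 23 → 19.
Riders: alternating steps +3, −6, +3, −6, …; 21, 24, 18, 21, 15, 18 → 12.
Putting it together: 81 trips, 19 stops, 12 riders.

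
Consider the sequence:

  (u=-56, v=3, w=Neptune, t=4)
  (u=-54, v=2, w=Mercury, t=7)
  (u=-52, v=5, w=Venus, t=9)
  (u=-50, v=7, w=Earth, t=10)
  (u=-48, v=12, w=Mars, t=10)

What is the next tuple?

(u=-46, v=19, w=Jupiter, t=9)

U: +2 each step; -56, -54, -52, -50, -48 → -46.
V: each term is the sum of the two before it, so 3, 2, 5, 7, 12 → 19.
W goes Neptune, Mercury, Venus, Earth, Mars → Jupiter (runs through the planets Mercury→Neptune).
T goes 4, 7, 9, 10, 10 → 9 (differences are 3, 2, 1, … (decreasing by 1 each time)).
So the next tuple is (u=-46, v=19, w=Jupiter, t=9).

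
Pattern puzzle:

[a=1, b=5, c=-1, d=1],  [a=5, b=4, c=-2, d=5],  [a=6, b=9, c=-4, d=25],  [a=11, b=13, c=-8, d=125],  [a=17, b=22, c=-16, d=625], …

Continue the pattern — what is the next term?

A: 1, 5, 6, 11, 17 → 28 (each term is the sum of the two before it).
B — each term is the sum of the two before it: 5, 4, 9, 13, 22 → 35.
For the c, ×2 each step: -1, -2, -4, -8, -16 → -32.
D: ×5 each step; 1, 5, 25, 125, 625 → 3125.
Combining the parts gives [a=28, b=35, c=-32, d=3125].

[a=28, b=35, c=-32, d=3125]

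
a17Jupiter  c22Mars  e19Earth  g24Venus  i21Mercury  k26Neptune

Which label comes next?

m23Uranus

Letter: letters move forward 2 places in the alphabet, so a, c, e, g, i, k → m.
Second component: alternating steps +5, −3, +5, −3, …; 17, 22, 19, 24, 21, 26 → 23.
Planet goes Jupiter, Mars, Earth, Venus, Mercury, Neptune → Uranus (runs backward through the planets Mercury→Neptune).
So the next label is m23Uranus.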